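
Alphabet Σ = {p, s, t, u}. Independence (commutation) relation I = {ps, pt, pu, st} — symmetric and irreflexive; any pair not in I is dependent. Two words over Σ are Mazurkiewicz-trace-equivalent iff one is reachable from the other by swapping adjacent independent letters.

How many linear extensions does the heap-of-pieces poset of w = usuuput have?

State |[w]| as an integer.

7

0(u) covers ∅
1(s) covers 0:u
2(u) covers 1:s
3(u) covers 2:u
4(p) covers ∅
5(u) covers 3:u
6(t) covers 5:u
floor of heap: 0:u, 4:p
completions by unplaced set U, small U first (add the entries for U minus each lowest piece of U):
  |U|=1: {4}:1  {6}:1
  |U|=2: {4,6}:2  {5,6}:1
  |U|=3: {3,5,6}:1  {4,5,6}:3
  |U|=4: {2,3,5,6}:1  {3,4,5,6}:4
  |U|=5: {1,2,3,5,6}:1  {2,3,4,5,6}:5
  start at 0(u): 6
  start at 4(p): 1
sum over floor = 7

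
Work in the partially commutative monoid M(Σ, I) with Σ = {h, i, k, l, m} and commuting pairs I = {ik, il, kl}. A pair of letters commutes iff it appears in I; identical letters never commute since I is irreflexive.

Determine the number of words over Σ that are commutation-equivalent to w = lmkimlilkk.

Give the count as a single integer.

#0=l has no predecessor
#1=m depends on [0:l]
#2=k depends on [1:m]
#3=i depends on [1:m]
#4=m depends on [2:k, 3:i]
#5=l depends on [4:m]
#6=i depends on [4:m]
#7=l depends on [5:l]
#8=k depends on [4:m]
#9=k depends on [8:k]
sources: [0:l]
N(rest) = Σ N(rest − s) over sources s of rest; N(one piece) = 1:
  size 1 → [6]=1  [7]=1  [9]=1
  size 2 → [5,7]=1  [6,7]=2  [6,9]=2  [7,9]=2  [8,9]=1
  size 3 → [5,6,7]=3  [5,7,9]=3  [6,7,9]=6  [6,8,9]=3  [7,8,9]=3
  size 4 → [5,6,7,9]=12  [5,7,8,9]=6  [6,7,8,9]=12
  size 5 → [5,6,7,8,9]=30
  size 6 → [4,5,6,7,8,9]=30
  size 7 → [2,4,5,6,7,8,9]=30  [3,4,5,6,7,8,9]=30
  size 8 → [2,3,4,5,6,7,8,9]=60
  first=0(l) contributes 60

60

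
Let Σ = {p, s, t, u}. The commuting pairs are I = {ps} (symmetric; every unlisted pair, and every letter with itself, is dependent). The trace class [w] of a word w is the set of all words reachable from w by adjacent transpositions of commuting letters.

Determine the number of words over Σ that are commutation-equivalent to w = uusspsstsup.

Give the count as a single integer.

piece 0:u — minimal
piece 1:u rests on {0:u}
piece 2:s rests on {1:u}
piece 3:s rests on {2:s}
piece 4:p rests on {1:u}
piece 5:s rests on {3:s}
piece 6:s rests on {5:s}
piece 7:t rests on {4:p, 6:s}
piece 8:s rests on {7:t}
piece 9:u rests on {8:s}
piece 10:p rests on {9:u}
minimal pieces: {0:u}
ways to finish when only these pieces remain (= sum over removing one remaining piece with nothing left below it):
  1 left: {10}→1
  2 left: {9,10}→1
  3 left: {8,9,10}→1
  4 left: {7,8,9,10}→1
  5 left: {4,7,8,9,10}→1  {6,7,8,9,10}→1
  6 left: {4,6,7,8,9,10}→2  {5,6,7,8,9,10}→1
  7 left: {3,5,6,7,8,9,10}→1  {4,5,6,7,8,9,10}→3
  8 left: {2,3,5,6,7,8,9,10}→1  {3,4,5,6,7,8,9,10}→4
  9 left: {2,3,4,5,6,7,8,9,10}→5
  placing 0:u first → 5 extensions

5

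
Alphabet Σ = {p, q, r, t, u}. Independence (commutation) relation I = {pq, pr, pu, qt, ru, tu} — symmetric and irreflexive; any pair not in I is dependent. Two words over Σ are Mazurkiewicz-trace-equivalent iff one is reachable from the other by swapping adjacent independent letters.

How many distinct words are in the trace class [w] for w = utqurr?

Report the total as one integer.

piece 0:u — minimal
piece 1:t — minimal
piece 2:q rests on {0:u}
piece 3:u rests on {2:q}
piece 4:r rests on {1:t, 2:q}
piece 5:r rests on {4:r}
minimal pieces: {0:u, 1:t}
ways to finish when only these pieces remain (= sum over removing one remaining piece with nothing left below it):
  1 left: {3}→1  {5}→1
  2 left: {3,5}→2  {4,5}→1
  3 left: {1,4,5}→1  {3,4,5}→3
  4 left: {1,3,4,5}→4  {2,3,4,5}→3
  placing 0:u first → 7 extensions
  placing 1:t first → 3 extensions
total linear extensions = 10

10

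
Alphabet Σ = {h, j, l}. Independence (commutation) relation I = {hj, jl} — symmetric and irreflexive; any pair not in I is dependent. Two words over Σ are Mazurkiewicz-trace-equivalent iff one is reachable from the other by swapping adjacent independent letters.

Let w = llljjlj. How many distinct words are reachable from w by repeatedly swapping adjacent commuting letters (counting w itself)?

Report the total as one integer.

35

drop 0:l onto floor
drop 1:l onto {0:l}
drop 2:l onto {1:l}
drop 3:j onto floor
drop 4:j onto {3:j}
drop 5:l onto {2:l}
drop 6:j onto {4:j}
ground layer = {0:l, 3:j}
drop-orders for the pieces not yet dropped (sum over which currently-grounded one goes next):
  1 to go: {5} 1  {6} 1
  2 to go: {2,5} 1  {4,6} 1  {5,6} 2
  3 to go: {1,2,5} 1  {2,5,6} 3  {3,4,6} 1  {4,5,6} 3
  4 to go: {0,1,2,5} 1  {1,2,5,6} 4  {2,4,5,6} 6  {3,4,5,6} 4
  5 to go: {0,1,2,5,6} 5  {1,2,4,5,6} 10  {2,3,4,5,6} 10
  if 0:l drops first: 20 orders
  if 3:j drops first: 15 orders
heap linearizations: 35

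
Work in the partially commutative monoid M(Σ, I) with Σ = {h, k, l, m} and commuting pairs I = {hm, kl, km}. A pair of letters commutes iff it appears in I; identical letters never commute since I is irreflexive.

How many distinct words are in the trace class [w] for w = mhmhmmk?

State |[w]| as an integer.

drop 0:m onto floor
drop 1:h onto floor
drop 2:m onto {0:m}
drop 3:h onto {1:h}
drop 4:m onto {2:m}
drop 5:m onto {4:m}
drop 6:k onto {3:h}
ground layer = {0:m, 1:h}
drop-orders for the pieces not yet dropped (sum over which currently-grounded one goes next):
  1 to go: {5} 1  {6} 1
  2 to go: {3,6} 1  {4,5} 1  {5,6} 2
  3 to go: {1,3,6} 1  {2,4,5} 1  {3,5,6} 3  {4,5,6} 3
  4 to go: {0,2,4,5} 1  {1,3,5,6} 4  {2,4,5,6} 4  {3,4,5,6} 6
  5 to go: {0,2,4,5,6} 5  {1,3,4,5,6} 10  {2,3,4,5,6} 10
  if 0:m drops first: 20 orders
  if 1:h drops first: 15 orders
heap linearizations: 35

35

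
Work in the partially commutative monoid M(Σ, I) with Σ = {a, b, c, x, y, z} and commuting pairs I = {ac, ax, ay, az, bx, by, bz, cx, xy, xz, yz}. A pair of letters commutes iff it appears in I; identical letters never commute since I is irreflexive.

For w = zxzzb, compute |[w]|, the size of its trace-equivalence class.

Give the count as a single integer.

20

drop 0:z onto floor
drop 1:x onto floor
drop 2:z onto {0:z}
drop 3:z onto {2:z}
drop 4:b onto floor
ground layer = {0:z, 1:x, 4:b}
drop-orders for the pieces not yet dropped (sum over which currently-grounded one goes next):
  1 to go: {1} 1  {3} 1  {4} 1
  2 to go: {1,3} 2  {1,4} 2  {2,3} 1  {3,4} 2
  3 to go: {0,2,3} 1  {1,2,3} 3  {1,3,4} 6  {2,3,4} 3
  if 0:z drops first: 12 orders
  if 1:x drops first: 4 orders
  if 4:b drops first: 4 orders
heap linearizations: 20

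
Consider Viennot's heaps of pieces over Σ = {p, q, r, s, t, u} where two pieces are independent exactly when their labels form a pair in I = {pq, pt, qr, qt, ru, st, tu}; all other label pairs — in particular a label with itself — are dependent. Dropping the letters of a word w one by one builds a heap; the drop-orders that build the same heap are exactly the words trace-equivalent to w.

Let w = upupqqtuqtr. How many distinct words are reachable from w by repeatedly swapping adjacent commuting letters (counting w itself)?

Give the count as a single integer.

384

#0=u has no predecessor
#1=p depends on [0:u]
#2=u depends on [1:p]
#3=p depends on [2:u]
#4=q depends on [2:u]
#5=q depends on [4:q]
#6=t has no predecessor
#7=u depends on [3:p, 5:q]
#8=q depends on [7:u]
#9=t depends on [6:t]
#10=r depends on [3:p, 9:t]
sources: [0:u, 6:t]
N(rest) = Σ N(rest − s) over sources s of rest; N(one piece) = 1:
  size 1 → [8]=1  [10]=1
  size 2 → [7,8]=1  [8,10]=2  [9,10]=1
  size 3 → [5,7,8]=1  [6,9,10]=1  [7,8,10]=3  [8,9,10]=3
  size 4 → [3,7,8,10]=3  [4,5,7,8]=1  [5,7,8,10]=4  [6,8,9,10]=4  [7,8,9,10]=6
  size 5 → [3,5,7,8,10]=7  [3,7,8,9,10]=9  [4,5,7,8,10]=5  [5,7,8,9,10]=10  [6,7,8,9,10]=10
  size 6 → [3,4,5,7,8,10]=12  [3,5,7,8,9,10]=26  [3,6,7,8,9,10]=19  [4,5,7,8,9,10]=15  [5,6,7,8,9,10]=20
  size 7 → [2,3,4,5,7,8,10]=12  [3,4,5,7,8,9,10]=53  [3,5,6,7,8,9,10]=65  [4,5,6,7,8,9,10]=35
  size 8 → [1,2,3,4,5,7,8,10]=12  [2,3,4,5,7,8,9,10]=65  [3,4,5,6,7,8,9,10]=153
  size 9 → [0,1,2,3,4,5,7,8,10]=12  [1,2,3,4,5,7,8,9,10]=77  [2,3,4,5,6,7,8,9,10]=218
  first=0(u) contributes 295
  first=6(t) contributes 89
|[w]| = 384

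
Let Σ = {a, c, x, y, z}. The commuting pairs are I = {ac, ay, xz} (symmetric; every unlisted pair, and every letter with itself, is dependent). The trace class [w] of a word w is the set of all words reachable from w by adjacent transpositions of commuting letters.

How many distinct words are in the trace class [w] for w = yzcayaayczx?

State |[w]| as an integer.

#0=y has no predecessor
#1=z depends on [0:y]
#2=c depends on [1:z]
#3=a depends on [1:z]
#4=y depends on [2:c]
#5=a depends on [3:a]
#6=a depends on [5:a]
#7=y depends on [4:y]
#8=c depends on [7:y]
#9=z depends on [6:a, 8:c]
#10=x depends on [6:a, 8:c]
sources: [0:y]
N(rest) = Σ N(rest − s) over sources s of rest; N(one piece) = 1:
  size 1 → [9]=1  [10]=1
  size 2 → [9,10]=2
  size 3 → [6,9,10]=2  [8,9,10]=2
  size 4 → [5,6,9,10]=2  [6,8,9,10]=4  [7,8,9,10]=2
  size 5 → [3,5,6,9,10]=2  [4,7,8,9,10]=2  [5,6,8,9,10]=6  [6,7,8,9,10]=6
  size 6 → [2,4,7,8,9,10]=2  [3,5,6,8,9,10]=8  [4,6,7,8,9,10]=8  [5,6,7,8,9,10]=12
  size 7 → [2,4,6,7,8,9,10]=10  [3,5,6,7,8,9,10]=20  [4,5,6,7,8,9,10]=20
  size 8 → [2,4,5,6,7,8,9,10]=30  [3,4,5,6,7,8,9,10]=40
  size 9 → [2,3,4,5,6,7,8,9,10]=70
  first=0(y) contributes 70

70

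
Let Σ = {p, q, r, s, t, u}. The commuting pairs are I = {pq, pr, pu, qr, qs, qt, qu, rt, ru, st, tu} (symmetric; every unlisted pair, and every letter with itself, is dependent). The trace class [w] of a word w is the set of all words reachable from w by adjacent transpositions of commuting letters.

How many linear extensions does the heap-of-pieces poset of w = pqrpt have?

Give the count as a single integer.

0(p) covers ∅
1(q) covers ∅
2(r) covers ∅
3(p) covers 0:p
4(t) covers 3:p
floor of heap: 0:p, 1:q, 2:r
completions by unplaced set U, small U first (add the entries for U minus each lowest piece of U):
  |U|=1: {1}:1  {2}:1  {4}:1
  |U|=2: {1,2}:2  {1,4}:2  {2,4}:2  {3,4}:1
  |U|=3: {0,3,4}:1  {1,2,4}:6  {1,3,4}:3  {2,3,4}:3
  start at 0(p): 12
  start at 1(q): 4
  start at 2(r): 4
sum over floor = 20

20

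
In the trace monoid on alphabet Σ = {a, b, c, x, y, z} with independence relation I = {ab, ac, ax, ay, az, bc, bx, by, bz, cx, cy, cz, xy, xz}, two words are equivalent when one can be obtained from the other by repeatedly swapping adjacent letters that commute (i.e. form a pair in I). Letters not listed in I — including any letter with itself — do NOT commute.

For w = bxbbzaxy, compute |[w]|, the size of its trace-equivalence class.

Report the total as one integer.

1680

drop 0:b onto floor
drop 1:x onto floor
drop 2:b onto {0:b}
drop 3:b onto {2:b}
drop 4:z onto floor
drop 5:a onto floor
drop 6:x onto {1:x}
drop 7:y onto {4:z}
ground layer = {0:b, 1:x, 4:z, 5:a}
drop-orders for the pieces not yet dropped (sum over which currently-grounded one goes next):
  1 to go: {3} 1  {5} 1  {6} 1  {7} 1
  2 to go: {1,6} 1  {2,3} 1  {3,5} 2  {3,6} 2  {3,7} 2  {4,7} 1  {5,6} 2  {5,7} 2  {6,7} 2
  3 to go: {0,2,3} 1  {1,3,6} 3  {1,5,6} 3  {1,6,7} 3  {2,3,5} 3  {2,3,6} 3  {2,3,7} 3  {3,4,7} 3  {3,5,6} 6  {3,5,7} 6  {3,6,7} 6  {4,5,7} 3  {4,6,7} 3  {5,6,7} 6
  4 to go: {0,2,3,5} 4  {0,2,3,6} 4  {0,2,3,7} 4  {1,2,3,6} 6  {1,3,5,6} 12  {1,3,6,7} 12  {1,4,6,7} 6  {1,5,6,7} 12  {2,3,4,7} 6  {2,3,5,6} 12  {2,3,5,7} 12  {2,3,6,7} 12  {3,4,5,7} 12  {3,4,6,7} 12  {3,5,6,7} 24  {4,5,6,7} 12
  5 to go: {0,1,2,3,6} 10  {0,2,3,4,7} 10  {0,2,3,5,6} 20  {0,2,3,5,7} 20  {0,2,3,6,7} 20  {1,2,3,5,6} 30  {1,2,3,6,7} 30  {1,3,4,6,7} 30  {1,3,5,6,7} 60  {1,4,5,6,7} 30  {2,3,4,5,7} 30  {2,3,4,6,7} 30  {2,3,5,6,7} 60  {3,4,5,6,7} 60
  6 to go: {0,1,2,3,5,6} 60  {0,1,2,3,6,7} 60  {0,2,3,4,5,7} 60  {0,2,3,4,6,7} 60  {0,2,3,5,6,7} 120  {1,2,3,4,6,7} 90  {1,2,3,5,6,7} 180  {1,3,4,5,6,7} 180  {2,3,4,5,6,7} 180
  if 0:b drops first: 630 orders
  if 1:x drops first: 420 orders
  if 4:z drops first: 420 orders
  if 5:a drops first: 210 orders
heap linearizations: 1680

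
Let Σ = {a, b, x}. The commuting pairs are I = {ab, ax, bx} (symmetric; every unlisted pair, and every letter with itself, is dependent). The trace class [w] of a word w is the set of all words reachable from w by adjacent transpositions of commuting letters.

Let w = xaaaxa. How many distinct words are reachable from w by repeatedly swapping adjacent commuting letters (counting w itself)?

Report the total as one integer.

15

drop 0:x onto floor
drop 1:a onto floor
drop 2:a onto {1:a}
drop 3:a onto {2:a}
drop 4:x onto {0:x}
drop 5:a onto {3:a}
ground layer = {0:x, 1:a}
drop-orders for the pieces not yet dropped (sum over which currently-grounded one goes next):
  1 to go: {4} 1  {5} 1
  2 to go: {0,4} 1  {3,5} 1  {4,5} 2
  3 to go: {0,4,5} 3  {2,3,5} 1  {3,4,5} 3
  4 to go: {0,3,4,5} 6  {1,2,3,5} 1  {2,3,4,5} 4
  if 0:x drops first: 5 orders
  if 1:a drops first: 10 orders
heap linearizations: 15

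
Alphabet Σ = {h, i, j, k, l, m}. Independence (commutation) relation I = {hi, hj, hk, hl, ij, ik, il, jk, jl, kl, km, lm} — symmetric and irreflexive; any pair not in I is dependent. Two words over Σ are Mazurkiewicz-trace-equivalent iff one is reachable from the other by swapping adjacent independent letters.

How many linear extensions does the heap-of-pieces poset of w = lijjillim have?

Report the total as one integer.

piece 0:l — minimal
piece 1:i — minimal
piece 2:j — minimal
piece 3:j rests on {2:j}
piece 4:i rests on {1:i}
piece 5:l rests on {0:l}
piece 6:l rests on {5:l}
piece 7:i rests on {4:i}
piece 8:m rests on {3:j, 7:i}
minimal pieces: {0:l, 1:i, 2:j}
ways to finish when only these pieces remain (= sum over removing one remaining piece with nothing left below it):
  1 left: {6}→1  {8}→1
  2 left: {3,8}→1  {5,6}→1  {6,8}→2  {7,8}→1
  3 left: {0,5,6}→1  {2,3,8}→1  {3,6,8}→3  {3,7,8}→2  {4,7,8}→1  {5,6,8}→3  {6,7,8}→3
  4 left: {0,5,6,8}→4  {1,4,7,8}→1  {2,3,6,8}→4  {2,3,7,8}→3  {3,4,7,8}→3  {3,5,6,8}→6  {3,6,7,8}→8  {4,6,7,8}→4  {5,6,7,8}→6
  5 left: {0,3,5,6,8}→10  {0,5,6,7,8}→10  {1,3,4,7,8}→4  {1,4,6,7,8}→5  {2,3,4,7,8}→6  {2,3,5,6,8}→10  {2,3,6,7,8}→15  {3,4,6,7,8}→15  {3,5,6,7,8}→20  {4,5,6,7,8}→10
  6 left: {0,2,3,5,6,8}→20  {0,3,5,6,7,8}→40  {0,4,5,6,7,8}→20  {1,2,3,4,7,8}→10  {1,3,4,6,7,8}→24  {1,4,5,6,7,8}→15  {2,3,4,6,7,8}→36  {2,3,5,6,7,8}→45  {3,4,5,6,7,8}→45
  7 left: {0,1,4,5,6,7,8}→35  {0,2,3,5,6,7,8}→105  {0,3,4,5,6,7,8}→105  {1,2,3,4,6,7,8}→70  {1,3,4,5,6,7,8}→84  {2,3,4,5,6,7,8}→126
  placing 0:l first → 280 extensions
  placing 1:i first → 336 extensions
  placing 2:j first → 224 extensions
total linear extensions = 840

840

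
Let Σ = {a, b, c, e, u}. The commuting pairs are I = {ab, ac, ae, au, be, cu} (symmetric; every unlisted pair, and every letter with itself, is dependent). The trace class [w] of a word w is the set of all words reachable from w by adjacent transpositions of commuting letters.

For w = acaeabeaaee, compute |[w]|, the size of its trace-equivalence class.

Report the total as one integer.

2310

#0=a has no predecessor
#1=c has no predecessor
#2=a depends on [0:a]
#3=e depends on [1:c]
#4=a depends on [2:a]
#5=b depends on [1:c]
#6=e depends on [3:e]
#7=a depends on [4:a]
#8=a depends on [7:a]
#9=e depends on [6:e]
#10=e depends on [9:e]
sources: [0:a, 1:c]
N(rest) = Σ N(rest − s) over sources s of rest; N(one piece) = 1:
  size 1 → [5]=1  [8]=1  [10]=1
  size 2 → [5,8]=2  [5,10]=2  [7,8]=1  [8,10]=2  [9,10]=1
  size 3 → [4,7,8]=1  [5,7,8]=3  [5,8,10]=6  [5,9,10]=3  [6,9,10]=1  [7,8,10]=3  [8,9,10]=3
  size 4 → [2,4,7,8]=1  [3,6,9,10]=1  [4,5,7,8]=4  [4,7,8,10]=4  [5,6,9,10]=4  [5,7,8,10]=12  [5,8,9,10]=12  [6,8,9,10]=4  [7,8,9,10]=6
  size 5 → [0,2,4,7,8]=1  [2,4,5,7,8]=5  [2,4,7,8,10]=5  [3,5,6,9,10]=5  [3,6,8,9,10]=5  [4,5,7,8,10]=20  [4,7,8,9,10]=10  [5,6,8,9,10]=20  [5,7,8,9,10]=30  [6,7,8,9,10]=10
  size 6 → [0,2,4,5,7,8]=6  [0,2,4,7,8,10]=6  [1,3,5,6,9,10]=5  [2,4,5,7,8,10]=30  [2,4,7,8,9,10]=15  [3,5,6,8,9,10]=30  [3,6,7,8,9,10]=15  [4,5,7,8,9,10]=60  [4,6,7,8,9,10]=20  [5,6,7,8,9,10]=60
  size 7 → [0,2,4,5,7,8,10]=42  [0,2,4,7,8,9,10]=21  [1,3,5,6,8,9,10]=35  [2,4,5,7,8,9,10]=105  [2,4,6,7,8,9,10]=35  [3,4,6,7,8,9,10]=35  [3,5,6,7,8,9,10]=105  [4,5,6,7,8,9,10]=140
  size 8 → [0,2,4,5,7,8,9,10]=168  [0,2,4,6,7,8,9,10]=56  [1,3,5,6,7,8,9,10]=140  [2,3,4,6,7,8,9,10]=70  [2,4,5,6,7,8,9,10]=280  [3,4,5,6,7,8,9,10]=280
  size 9 → [0,2,3,4,6,7,8,9,10]=126  [0,2,4,5,6,7,8,9,10]=504  [1,3,4,5,6,7,8,9,10]=420  [2,3,4,5,6,7,8,9,10]=630
  first=0(a) contributes 1050
  first=1(c) contributes 1260
|[w]| = 2310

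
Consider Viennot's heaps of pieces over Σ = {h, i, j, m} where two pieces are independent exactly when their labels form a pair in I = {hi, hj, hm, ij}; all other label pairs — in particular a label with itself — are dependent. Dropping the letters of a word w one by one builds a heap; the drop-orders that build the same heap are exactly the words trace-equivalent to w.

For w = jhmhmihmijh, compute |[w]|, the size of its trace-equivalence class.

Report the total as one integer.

660

0(j) covers ∅
1(h) covers ∅
2(m) covers 0:j
3(h) covers 1:h
4(m) covers 2:m
5(i) covers 4:m
6(h) covers 3:h
7(m) covers 5:i
8(i) covers 7:m
9(j) covers 7:m
10(h) covers 6:h
floor of heap: 0:j, 1:h
completions by unplaced set U, small U first (add the entries for U minus each lowest piece of U):
  |U|=1: {8}:1  {9}:1  {10}:1
  |U|=2: {6,10}:1  {8,9}:2  {8,10}:2  {9,10}:2
  |U|=3: {3,6,10}:1  {6,8,10}:3  {6,9,10}:3  {7,8,9}:2  {8,9,10}:6
  |U|=4: {1,3,6,10}:1  {3,6,8,10}:4  {3,6,9,10}:4  {5,7,8,9}:2  {6,8,9,10}:12  {7,8,9,10}:8
  |U|=5: {1,3,6,8,10}:5  {1,3,6,9,10}:5  {3,6,8,9,10}:20  {4,5,7,8,9}:2  {5,7,8,9,10}:10  {6,7,8,9,10}:20
  |U|=6: {1,3,6,8,9,10}:30  {2,4,5,7,8,9}:2  {3,6,7,8,9,10}:40  {4,5,7,8,9,10}:12  {5,6,7,8,9,10}:30
  |U|=7: {0,2,4,5,7,8,9}:2  {1,3,6,7,8,9,10}:70  {2,4,5,7,8,9,10}:14  {3,5,6,7,8,9,10}:70  {4,5,6,7,8,9,10}:42
  |U|=8: {0,2,4,5,7,8,9,10}:16  {1,3,5,6,7,8,9,10}:140  {2,4,5,6,7,8,9,10}:56  {3,4,5,6,7,8,9,10}:112
  |U|=9: {0,2,4,5,6,7,8,9,10}:72  {1,3,4,5,6,7,8,9,10}:252  {2,3,4,5,6,7,8,9,10}:168
  start at 0(j): 420
  start at 1(h): 240
sum over floor = 660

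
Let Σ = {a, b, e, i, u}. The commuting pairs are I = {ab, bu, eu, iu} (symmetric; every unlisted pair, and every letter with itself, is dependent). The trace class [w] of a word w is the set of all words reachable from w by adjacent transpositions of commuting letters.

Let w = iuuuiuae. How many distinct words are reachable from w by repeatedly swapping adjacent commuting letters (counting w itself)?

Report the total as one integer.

#0=i has no predecessor
#1=u has no predecessor
#2=u depends on [1:u]
#3=u depends on [2:u]
#4=i depends on [0:i]
#5=u depends on [3:u]
#6=a depends on [4:i, 5:u]
#7=e depends on [6:a]
sources: [0:i, 1:u]
N(rest) = Σ N(rest − s) over sources s of rest; N(one piece) = 1:
  size 1 → [7]=1
  size 2 → [6,7]=1
  size 3 → [4,6,7]=1  [5,6,7]=1
  size 4 → [0,4,6,7]=1  [3,5,6,7]=1  [4,5,6,7]=2
  size 5 → [0,4,5,6,7]=3  [2,3,5,6,7]=1  [3,4,5,6,7]=3
  size 6 → [0,3,4,5,6,7]=6  [1,2,3,5,6,7]=1  [2,3,4,5,6,7]=4
  first=0(i) contributes 5
  first=1(u) contributes 10
|[w]| = 15

15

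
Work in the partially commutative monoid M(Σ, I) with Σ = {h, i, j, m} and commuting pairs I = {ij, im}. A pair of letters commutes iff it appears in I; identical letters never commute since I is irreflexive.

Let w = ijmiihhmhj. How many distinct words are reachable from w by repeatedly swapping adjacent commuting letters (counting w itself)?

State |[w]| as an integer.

10

0(i) covers ∅
1(j) covers ∅
2(m) covers 1:j
3(i) covers 0:i
4(i) covers 3:i
5(h) covers 2:m, 4:i
6(h) covers 5:h
7(m) covers 6:h
8(h) covers 7:m
9(j) covers 8:h
floor of heap: 0:i, 1:j
completions by unplaced set U, small U first (add the entries for U minus each lowest piece of U):
  |U|=1: {9}:1
  |U|=2: {8,9}:1
  |U|=3: {7,8,9}:1
  |U|=4: {6,7,8,9}:1
  |U|=5: {5,6,7,8,9}:1
  |U|=6: {2,5,6,7,8,9}:1  {4,5,6,7,8,9}:1
  |U|=7: {1,2,5,6,7,8,9}:1  {2,4,5,6,7,8,9}:2  {3,4,5,6,7,8,9}:1
  |U|=8: {0,3,4,5,6,7,8,9}:1  {1,2,4,5,6,7,8,9}:3  {2,3,4,5,6,7,8,9}:3
  start at 0(i): 6
  start at 1(j): 4
sum over floor = 10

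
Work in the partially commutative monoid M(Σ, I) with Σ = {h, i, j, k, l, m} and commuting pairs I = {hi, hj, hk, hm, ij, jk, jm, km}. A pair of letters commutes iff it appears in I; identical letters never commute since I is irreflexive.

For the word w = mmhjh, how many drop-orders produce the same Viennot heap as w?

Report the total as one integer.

30

piece 0:m — minimal
piece 1:m rests on {0:m}
piece 2:h — minimal
piece 3:j — minimal
piece 4:h rests on {2:h}
minimal pieces: {0:m, 2:h, 3:j}
ways to finish when only these pieces remain (= sum over removing one remaining piece with nothing left below it):
  1 left: {1}→1  {3}→1  {4}→1
  2 left: {0,1}→1  {1,3}→2  {1,4}→2  {2,4}→1  {3,4}→2
  3 left: {0,1,3}→3  {0,1,4}→3  {1,2,4}→3  {1,3,4}→6  {2,3,4}→3
  placing 0:m first → 12 extensions
  placing 2:h first → 12 extensions
  placing 3:j first → 6 extensions
total linear extensions = 30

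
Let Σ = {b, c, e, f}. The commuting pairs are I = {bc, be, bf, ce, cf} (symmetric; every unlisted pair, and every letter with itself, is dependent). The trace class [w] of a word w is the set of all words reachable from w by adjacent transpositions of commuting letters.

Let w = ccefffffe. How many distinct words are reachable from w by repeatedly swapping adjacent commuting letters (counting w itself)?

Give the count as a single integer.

drop 0:c onto floor
drop 1:c onto {0:c}
drop 2:e onto floor
drop 3:f onto {2:e}
drop 4:f onto {3:f}
drop 5:f onto {4:f}
drop 6:f onto {5:f}
drop 7:f onto {6:f}
drop 8:e onto {7:f}
ground layer = {0:c, 2:e}
drop-orders for the pieces not yet dropped (sum over which currently-grounded one goes next):
  1 to go: {1} 1  {8} 1
  2 to go: {0,1} 1  {1,8} 2  {7,8} 1
  3 to go: {0,1,8} 3  {1,7,8} 3  {6,7,8} 1
  4 to go: {0,1,7,8} 6  {1,6,7,8} 4  {5,6,7,8} 1
  5 to go: {0,1,6,7,8} 10  {1,5,6,7,8} 5  {4,5,6,7,8} 1
  6 to go: {0,1,5,6,7,8} 15  {1,4,5,6,7,8} 6  {3,4,5,6,7,8} 1
  7 to go: {0,1,4,5,6,7,8} 21  {1,3,4,5,6,7,8} 7  {2,3,4,5,6,7,8} 1
  if 0:c drops first: 8 orders
  if 2:e drops first: 28 orders
heap linearizations: 36

36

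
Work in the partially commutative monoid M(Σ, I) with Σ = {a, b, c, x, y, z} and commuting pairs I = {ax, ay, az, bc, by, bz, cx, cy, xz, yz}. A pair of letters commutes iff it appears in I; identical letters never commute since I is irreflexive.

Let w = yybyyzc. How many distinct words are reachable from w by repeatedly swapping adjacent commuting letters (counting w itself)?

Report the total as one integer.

piece 0:y — minimal
piece 1:y rests on {0:y}
piece 2:b — minimal
piece 3:y rests on {1:y}
piece 4:y rests on {3:y}
piece 5:z — minimal
piece 6:c rests on {5:z}
minimal pieces: {0:y, 2:b, 5:z}
ways to finish when only these pieces remain (= sum over removing one remaining piece with nothing left below it):
  1 left: {2}→1  {4}→1  {6}→1
  2 left: {2,4}→2  {2,6}→2  {3,4}→1  {4,6}→2  {5,6}→1
  3 left: {1,3,4}→1  {2,3,4}→3  {2,4,6}→6  {2,5,6}→3  {3,4,6}→3  {4,5,6}→3
  4 left: {0,1,3,4}→1  {1,2,3,4}→4  {1,3,4,6}→4  {2,3,4,6}→12  {2,4,5,6}→12  {3,4,5,6}→6
  5 left: {0,1,2,3,4}→5  {0,1,3,4,6}→5  {1,2,3,4,6}→20  {1,3,4,5,6}→10  {2,3,4,5,6}→30
  placing 0:y first → 60 extensions
  placing 2:b first → 15 extensions
  placing 5:z first → 30 extensions
total linear extensions = 105

105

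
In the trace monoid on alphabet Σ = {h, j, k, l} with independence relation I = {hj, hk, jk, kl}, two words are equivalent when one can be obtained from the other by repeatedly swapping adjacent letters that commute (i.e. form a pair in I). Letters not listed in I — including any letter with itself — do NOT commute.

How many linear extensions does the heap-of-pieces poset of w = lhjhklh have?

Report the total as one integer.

piece 0:l — minimal
piece 1:h rests on {0:l}
piece 2:j rests on {0:l}
piece 3:h rests on {1:h}
piece 4:k — minimal
piece 5:l rests on {2:j, 3:h}
piece 6:h rests on {5:l}
minimal pieces: {0:l, 4:k}
ways to finish when only these pieces remain (= sum over removing one remaining piece with nothing left below it):
  1 left: {4}→1  {6}→1
  2 left: {4,6}→2  {5,6}→1
  3 left: {2,5,6}→1  {3,5,6}→1  {4,5,6}→3
  4 left: {1,3,5,6}→1  {2,3,5,6}→2  {2,4,5,6}→4  {3,4,5,6}→4
  5 left: {1,2,3,5,6}→3  {1,3,4,5,6}→5  {2,3,4,5,6}→10
  placing 0:l first → 18 extensions
  placing 4:k first → 3 extensions
total linear extensions = 21

21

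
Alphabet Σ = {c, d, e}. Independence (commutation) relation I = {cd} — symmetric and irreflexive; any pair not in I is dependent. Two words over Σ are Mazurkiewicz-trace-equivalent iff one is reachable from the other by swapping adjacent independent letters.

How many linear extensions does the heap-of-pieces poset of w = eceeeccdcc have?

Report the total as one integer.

5

drop 0:e onto floor
drop 1:c onto {0:e}
drop 2:e onto {1:c}
drop 3:e onto {2:e}
drop 4:e onto {3:e}
drop 5:c onto {4:e}
drop 6:c onto {5:c}
drop 7:d onto {4:e}
drop 8:c onto {6:c}
drop 9:c onto {8:c}
ground layer = {0:e}
drop-orders for the pieces not yet dropped (sum over which currently-grounded one goes next):
  1 to go: {7} 1  {9} 1
  2 to go: {7,9} 2  {8,9} 1
  3 to go: {6,8,9} 1  {7,8,9} 3
  4 to go: {5,6,8,9} 1  {6,7,8,9} 4
  5 to go: {5,6,7,8,9} 5
  6 to go: {4,5,6,7,8,9} 5
  7 to go: {3,4,5,6,7,8,9} 5
  8 to go: {2,3,4,5,6,7,8,9} 5
  if 0:e drops first: 5 orders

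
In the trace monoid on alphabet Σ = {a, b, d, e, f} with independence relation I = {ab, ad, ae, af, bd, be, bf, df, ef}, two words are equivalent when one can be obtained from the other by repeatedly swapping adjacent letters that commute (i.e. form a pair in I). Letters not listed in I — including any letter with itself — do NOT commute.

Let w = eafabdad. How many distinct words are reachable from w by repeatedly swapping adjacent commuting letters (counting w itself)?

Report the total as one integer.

1120

0(e) covers ∅
1(a) covers ∅
2(f) covers ∅
3(a) covers 1:a
4(b) covers ∅
5(d) covers 0:e
6(a) covers 3:a
7(d) covers 5:d
floor of heap: 0:e, 1:a, 2:f, 4:b
completions by unplaced set U, small U first (add the entries for U minus each lowest piece of U):
  |U|=1: {2}:1  {4}:1  {6}:1  {7}:1
  |U|=2: {2,4}:2  {2,6}:2  {2,7}:2  {3,6}:1  {4,6}:2  {4,7}:2  {5,7}:1  {6,7}:2
  |U|=3: {0,5,7}:1  {1,3,6}:1  {2,3,6}:3  {2,4,6}:6  {2,4,7}:6  {2,5,7}:3  {2,6,7}:6  {3,4,6}:3  {3,6,7}:3  {4,5,7}:3  {4,6,7}:6  {5,6,7}:3
  |U|=4: {0,2,5,7}:4  {0,4,5,7}:4  {0,5,6,7}:4  {1,2,3,6}:4  {1,3,4,6}:4  {1,3,6,7}:4  {2,3,4,6}:12  {2,3,6,7}:12  {2,4,5,7}:12  {2,4,6,7}:24  {2,5,6,7}:12  {3,4,6,7}:12  {3,5,6,7}:6  {4,5,6,7}:12
  |U|=5: {0,2,4,5,7}:20  {0,2,5,6,7}:20  {0,3,5,6,7}:10  {0,4,5,6,7}:20  {1,2,3,4,6}:20  {1,2,3,6,7}:20  {1,3,4,6,7}:20  {1,3,5,6,7}:10  {2,3,4,6,7}:60  {2,3,5,6,7}:30  {2,4,5,6,7}:60  {3,4,5,6,7}:30
  |U|=6: {0,1,3,5,6,7}:20  {0,2,3,5,6,7}:60  {0,2,4,5,6,7}:120  {0,3,4,5,6,7}:60  {1,2,3,4,6,7}:120  {1,2,3,5,6,7}:60  {1,3,4,5,6,7}:60  {2,3,4,5,6,7}:180
  start at 0(e): 420
  start at 1(a): 420
  start at 2(f): 140
  start at 4(b): 140
sum over floor = 1120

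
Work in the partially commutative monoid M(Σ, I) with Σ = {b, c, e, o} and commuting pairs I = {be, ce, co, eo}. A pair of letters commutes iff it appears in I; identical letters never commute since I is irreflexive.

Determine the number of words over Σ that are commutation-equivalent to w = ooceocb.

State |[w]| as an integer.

0(o) covers ∅
1(o) covers 0:o
2(c) covers ∅
3(e) covers ∅
4(o) covers 1:o
5(c) covers 2:c
6(b) covers 4:o, 5:c
floor of heap: 0:o, 2:c, 3:e
completions by unplaced set U, small U first (add the entries for U minus each lowest piece of U):
  |U|=1: {3}:1  {6}:1
  |U|=2: {3,6}:2  {4,6}:1  {5,6}:1
  |U|=3: {1,4,6}:1  {2,5,6}:1  {3,4,6}:3  {3,5,6}:3  {4,5,6}:2
  |U|=4: {0,1,4,6}:1  {1,3,4,6}:4  {1,4,5,6}:3  {2,3,5,6}:4  {2,4,5,6}:3  {3,4,5,6}:8
  |U|=5: {0,1,3,4,6}:5  {0,1,4,5,6}:4  {1,2,4,5,6}:6  {1,3,4,5,6}:15  {2,3,4,5,6}:15
  start at 0(o): 36
  start at 2(c): 24
  start at 3(e): 10
sum over floor = 70

70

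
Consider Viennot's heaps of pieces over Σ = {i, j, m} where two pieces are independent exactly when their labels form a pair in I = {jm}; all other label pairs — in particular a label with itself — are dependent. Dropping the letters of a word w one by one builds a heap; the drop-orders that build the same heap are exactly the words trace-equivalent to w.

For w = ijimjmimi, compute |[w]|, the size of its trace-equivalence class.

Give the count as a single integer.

3

0(i) covers ∅
1(j) covers 0:i
2(i) covers 1:j
3(m) covers 2:i
4(j) covers 2:i
5(m) covers 3:m
6(i) covers 4:j, 5:m
7(m) covers 6:i
8(i) covers 7:m
floor of heap: 0:i
completions by unplaced set U, small U first (add the entries for U minus each lowest piece of U):
  |U|=1: {8}:1
  |U|=2: {7,8}:1
  |U|=3: {6,7,8}:1
  |U|=4: {4,6,7,8}:1  {5,6,7,8}:1
  |U|=5: {3,5,6,7,8}:1  {4,5,6,7,8}:2
  |U|=6: {3,4,5,6,7,8}:3
  |U|=7: {2,3,4,5,6,7,8}:3
  start at 0(i): 3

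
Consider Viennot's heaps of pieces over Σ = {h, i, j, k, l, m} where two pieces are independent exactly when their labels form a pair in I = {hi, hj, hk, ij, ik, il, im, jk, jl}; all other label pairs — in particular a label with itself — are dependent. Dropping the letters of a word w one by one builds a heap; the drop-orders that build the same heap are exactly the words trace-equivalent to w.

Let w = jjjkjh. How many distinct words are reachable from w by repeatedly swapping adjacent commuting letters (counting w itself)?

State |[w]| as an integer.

30

#0=j has no predecessor
#1=j depends on [0:j]
#2=j depends on [1:j]
#3=k has no predecessor
#4=j depends on [2:j]
#5=h has no predecessor
sources: [0:j, 3:k, 5:h]
N(rest) = Σ N(rest − s) over sources s of rest; N(one piece) = 1:
  size 1 → [3]=1  [4]=1  [5]=1
  size 2 → [2,4]=1  [3,4]=2  [3,5]=2  [4,5]=2
  size 3 → [1,2,4]=1  [2,3,4]=3  [2,4,5]=3  [3,4,5]=6
  size 4 → [0,1,2,4]=1  [1,2,3,4]=4  [1,2,4,5]=4  [2,3,4,5]=12
  first=0(j) contributes 20
  first=3(k) contributes 5
  first=5(h) contributes 5
|[w]| = 30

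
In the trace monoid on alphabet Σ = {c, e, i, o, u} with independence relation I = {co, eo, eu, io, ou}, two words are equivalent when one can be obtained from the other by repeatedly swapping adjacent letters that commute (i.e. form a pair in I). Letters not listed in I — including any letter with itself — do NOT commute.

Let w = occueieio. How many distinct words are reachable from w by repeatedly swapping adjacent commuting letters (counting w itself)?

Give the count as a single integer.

72

#0=o has no predecessor
#1=c has no predecessor
#2=c depends on [1:c]
#3=u depends on [2:c]
#4=e depends on [2:c]
#5=i depends on [3:u, 4:e]
#6=e depends on [5:i]
#7=i depends on [6:e]
#8=o depends on [0:o]
sources: [0:o, 1:c]
N(rest) = Σ N(rest − s) over sources s of rest; N(one piece) = 1:
  size 1 → [7]=1  [8]=1
  size 2 → [0,8]=1  [6,7]=1  [7,8]=2
  size 3 → [0,7,8]=3  [5,6,7]=1  [6,7,8]=3
  size 4 → [0,6,7,8]=6  [3,5,6,7]=1  [4,5,6,7]=1  [5,6,7,8]=4
  size 5 → [0,5,6,7,8]=10  [3,4,5,6,7]=2  [3,5,6,7,8]=5  [4,5,6,7,8]=5
  size 6 → [0,3,5,6,7,8]=15  [0,4,5,6,7,8]=15  [2,3,4,5,6,7]=2  [3,4,5,6,7,8]=12
  size 7 → [0,3,4,5,6,7,8]=42  [1,2,3,4,5,6,7]=2  [2,3,4,5,6,7,8]=14
  first=0(o) contributes 16
  first=1(c) contributes 56
|[w]| = 72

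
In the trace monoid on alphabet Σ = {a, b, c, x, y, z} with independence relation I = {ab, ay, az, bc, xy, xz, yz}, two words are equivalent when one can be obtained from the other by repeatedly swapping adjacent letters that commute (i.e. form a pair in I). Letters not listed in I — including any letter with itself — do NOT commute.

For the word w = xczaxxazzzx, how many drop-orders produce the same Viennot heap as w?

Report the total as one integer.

#0=x has no predecessor
#1=c depends on [0:x]
#2=z depends on [1:c]
#3=a depends on [1:c]
#4=x depends on [3:a]
#5=x depends on [4:x]
#6=a depends on [5:x]
#7=z depends on [2:z]
#8=z depends on [7:z]
#9=z depends on [8:z]
#10=x depends on [6:a]
sources: [0:x]
N(rest) = Σ N(rest − s) over sources s of rest; N(one piece) = 1:
  size 1 → [9]=1  [10]=1
  size 2 → [6,10]=1  [8,9]=1  [9,10]=2
  size 3 → [5,6,10]=1  [6,9,10]=3  [7,8,9]=1  [8,9,10]=3
  size 4 → [2,7,8,9]=1  [4,5,6,10]=1  [5,6,9,10]=4  [6,8,9,10]=6  [7,8,9,10]=4
  size 5 → [2,7,8,9,10]=5  [3,4,5,6,10]=1  [4,5,6,9,10]=5  [5,6,8,9,10]=10  [6,7,8,9,10]=10
  size 6 → [2,6,7,8,9,10]=15  [3,4,5,6,9,10]=6  [4,5,6,8,9,10]=15  [5,6,7,8,9,10]=20
  size 7 → [2,5,6,7,8,9,10]=35  [3,4,5,6,8,9,10]=21  [4,5,6,7,8,9,10]=35
  size 8 → [2,4,5,6,7,8,9,10]=70  [3,4,5,6,7,8,9,10]=56
  size 9 → [2,3,4,5,6,7,8,9,10]=126
  first=0(x) contributes 126

126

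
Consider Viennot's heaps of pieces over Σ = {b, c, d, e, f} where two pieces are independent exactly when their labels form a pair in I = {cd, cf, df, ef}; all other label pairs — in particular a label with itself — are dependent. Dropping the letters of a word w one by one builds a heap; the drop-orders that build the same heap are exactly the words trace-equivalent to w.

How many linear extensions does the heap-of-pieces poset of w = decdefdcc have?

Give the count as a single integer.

drop 0:d onto floor
drop 1:e onto {0:d}
drop 2:c onto {1:e}
drop 3:d onto {1:e}
drop 4:e onto {2:c, 3:d}
drop 5:f onto floor
drop 6:d onto {4:e}
drop 7:c onto {4:e}
drop 8:c onto {7:c}
ground layer = {0:d, 5:f}
drop-orders for the pieces not yet dropped (sum over which currently-grounded one goes next):
  1 to go: {5} 1  {6} 1  {8} 1
  2 to go: {5,6} 2  {5,8} 2  {6,8} 2  {7,8} 1
  3 to go: {5,6,8} 6  {5,7,8} 3  {6,7,8} 3
  4 to go: {4,6,7,8} 3  {5,6,7,8} 12
  5 to go: {2,4,6,7,8} 3  {3,4,6,7,8} 3  {4,5,6,7,8} 15
  6 to go: {2,3,4,6,7,8} 6  {2,4,5,6,7,8} 18  {3,4,5,6,7,8} 18
  7 to go: {1,2,3,4,6,7,8} 6  {2,3,4,5,6,7,8} 42
  if 0:d drops first: 48 orders
  if 5:f drops first: 6 orders
heap linearizations: 54

54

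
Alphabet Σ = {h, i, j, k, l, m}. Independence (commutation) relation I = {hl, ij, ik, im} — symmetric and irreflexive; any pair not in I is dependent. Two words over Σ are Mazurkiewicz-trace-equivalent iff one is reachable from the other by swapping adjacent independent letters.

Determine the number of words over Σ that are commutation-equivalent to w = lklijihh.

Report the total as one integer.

piece 0:l — minimal
piece 1:k rests on {0:l}
piece 2:l rests on {1:k}
piece 3:i rests on {2:l}
piece 4:j rests on {2:l}
piece 5:i rests on {3:i}
piece 6:h rests on {4:j, 5:i}
piece 7:h rests on {6:h}
minimal pieces: {0:l}
ways to finish when only these pieces remain (= sum over removing one remaining piece with nothing left below it):
  1 left: {7}→1
  2 left: {6,7}→1
  3 left: {4,6,7}→1  {5,6,7}→1
  4 left: {3,5,6,7}→1  {4,5,6,7}→2
  5 left: {3,4,5,6,7}→3
  6 left: {2,3,4,5,6,7}→3
  placing 0:l first → 3 extensions

3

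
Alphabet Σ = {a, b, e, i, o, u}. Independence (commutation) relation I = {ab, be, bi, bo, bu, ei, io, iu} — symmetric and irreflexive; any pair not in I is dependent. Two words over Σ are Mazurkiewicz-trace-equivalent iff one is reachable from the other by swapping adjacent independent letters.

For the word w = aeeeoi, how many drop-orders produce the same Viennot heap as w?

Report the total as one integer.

drop 0:a onto floor
drop 1:e onto {0:a}
drop 2:e onto {1:e}
drop 3:e onto {2:e}
drop 4:o onto {3:e}
drop 5:i onto {0:a}
ground layer = {0:a}
drop-orders for the pieces not yet dropped (sum over which currently-grounded one goes next):
  1 to go: {4} 1  {5} 1
  2 to go: {3,4} 1  {4,5} 2
  3 to go: {2,3,4} 1  {3,4,5} 3
  4 to go: {1,2,3,4} 1  {2,3,4,5} 4
  if 0:a drops first: 5 orders

5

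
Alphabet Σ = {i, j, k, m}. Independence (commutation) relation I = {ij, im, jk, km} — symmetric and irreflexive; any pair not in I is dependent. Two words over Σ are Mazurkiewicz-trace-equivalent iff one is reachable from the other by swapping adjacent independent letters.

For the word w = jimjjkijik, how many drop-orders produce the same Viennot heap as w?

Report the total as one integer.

252

piece 0:j — minimal
piece 1:i — minimal
piece 2:m rests on {0:j}
piece 3:j rests on {2:m}
piece 4:j rests on {3:j}
piece 5:k rests on {1:i}
piece 6:i rests on {5:k}
piece 7:j rests on {4:j}
piece 8:i rests on {6:i}
piece 9:k rests on {8:i}
minimal pieces: {0:j, 1:i}
ways to finish when only these pieces remain (= sum over removing one remaining piece with nothing left below it):
  1 left: {7}→1  {9}→1
  2 left: {4,7}→1  {7,9}→2  {8,9}→1
  3 left: {3,4,7}→1  {4,7,9}→3  {6,8,9}→1  {7,8,9}→3
  4 left: {2,3,4,7}→1  {3,4,7,9}→4  {4,7,8,9}→6  {5,6,8,9}→1  {6,7,8,9}→4
  5 left: {0,2,3,4,7}→1  {1,5,6,8,9}→1  {2,3,4,7,9}→5  {3,4,7,8,9}→10  {4,6,7,8,9}→10  {5,6,7,8,9}→5
  6 left: {0,2,3,4,7,9}→6  {1,5,6,7,8,9}→6  {2,3,4,7,8,9}→15  {3,4,6,7,8,9}→20  {4,5,6,7,8,9}→15
  7 left: {0,2,3,4,7,8,9}→21  {1,4,5,6,7,8,9}→21  {2,3,4,6,7,8,9}→35  {3,4,5,6,7,8,9}→35
  8 left: {0,2,3,4,6,7,8,9}→56  {1,3,4,5,6,7,8,9}→56  {2,3,4,5,6,7,8,9}→70
  placing 0:j first → 126 extensions
  placing 1:i first → 126 extensions
total linear extensions = 252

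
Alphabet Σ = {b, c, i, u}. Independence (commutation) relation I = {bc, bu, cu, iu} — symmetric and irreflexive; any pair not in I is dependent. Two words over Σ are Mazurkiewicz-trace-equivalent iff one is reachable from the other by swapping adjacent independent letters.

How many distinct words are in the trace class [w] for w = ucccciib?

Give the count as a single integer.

8

piece 0:u — minimal
piece 1:c — minimal
piece 2:c rests on {1:c}
piece 3:c rests on {2:c}
piece 4:c rests on {3:c}
piece 5:i rests on {4:c}
piece 6:i rests on {5:i}
piece 7:b rests on {6:i}
minimal pieces: {0:u, 1:c}
ways to finish when only these pieces remain (= sum over removing one remaining piece with nothing left below it):
  1 left: {0}→1  {7}→1
  2 left: {0,7}→2  {6,7}→1
  3 left: {0,6,7}→3  {5,6,7}→1
  4 left: {0,5,6,7}→4  {4,5,6,7}→1
  5 left: {0,4,5,6,7}→5  {3,4,5,6,7}→1
  6 left: {0,3,4,5,6,7}→6  {2,3,4,5,6,7}→1
  placing 0:u first → 1 extensions
  placing 1:c first → 7 extensions
total linear extensions = 8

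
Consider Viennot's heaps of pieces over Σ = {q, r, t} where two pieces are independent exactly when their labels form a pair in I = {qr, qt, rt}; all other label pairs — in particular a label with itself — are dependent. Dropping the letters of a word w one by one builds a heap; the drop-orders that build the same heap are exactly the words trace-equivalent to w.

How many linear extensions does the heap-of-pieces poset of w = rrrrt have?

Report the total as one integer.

5

drop 0:r onto floor
drop 1:r onto {0:r}
drop 2:r onto {1:r}
drop 3:r onto {2:r}
drop 4:t onto floor
ground layer = {0:r, 4:t}
drop-orders for the pieces not yet dropped (sum over which currently-grounded one goes next):
  1 to go: {3} 1  {4} 1
  2 to go: {2,3} 1  {3,4} 2
  3 to go: {1,2,3} 1  {2,3,4} 3
  if 0:r drops first: 4 orders
  if 4:t drops first: 1 orders
heap linearizations: 5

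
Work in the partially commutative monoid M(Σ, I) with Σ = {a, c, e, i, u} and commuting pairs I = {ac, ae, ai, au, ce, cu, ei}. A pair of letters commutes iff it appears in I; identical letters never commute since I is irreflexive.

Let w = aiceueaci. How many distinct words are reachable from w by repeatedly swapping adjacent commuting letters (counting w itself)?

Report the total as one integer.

900

piece 0:a — minimal
piece 1:i — minimal
piece 2:c rests on {1:i}
piece 3:e — minimal
piece 4:u rests on {1:i, 3:e}
piece 5:e rests on {4:u}
piece 6:a rests on {0:a}
piece 7:c rests on {2:c}
piece 8:i rests on {4:u, 7:c}
minimal pieces: {0:a, 1:i, 3:e}
ways to finish when only these pieces remain (= sum over removing one remaining piece with nothing left below it):
  1 left: {5}→1  {6}→1  {8}→1
  2 left: {0,6}→1  {5,6}→2  {5,8}→2  {6,8}→2  {7,8}→1
  3 left: {0,5,6}→3  {0,6,8}→3  {2,7,8}→1  {4,5,8}→2  {5,6,8}→6  {5,7,8}→3  {6,7,8}→3
  4 left: {0,5,6,8}→12  {0,6,7,8}→6  {2,5,7,8}→4  {2,6,7,8}→4  {3,4,5,8}→2  {4,5,6,8}→8  {4,5,7,8}→5  {5,6,7,8}→12
  5 left: {0,2,6,7,8}→10  {0,4,5,6,8}→20  {0,5,6,7,8}→30  {2,4,5,7,8}→9  {2,5,6,7,8}→20  {3,4,5,6,8}→10  {3,4,5,7,8}→7  {4,5,6,7,8}→25
  6 left: {0,2,5,6,7,8}→60  {0,3,4,5,6,8}→30  {0,4,5,6,7,8}→75  {1,2,4,5,7,8}→9  {2,3,4,5,7,8}→16  {2,4,5,6,7,8}→54  {3,4,5,6,7,8}→42
  7 left: {0,2,4,5,6,7,8}→189  {0,3,4,5,6,7,8}→147  {1,2,3,4,5,7,8}→25  {1,2,4,5,6,7,8}→63  {2,3,4,5,6,7,8}→112
  placing 0:a first → 200 extensions
  placing 1:i first → 448 extensions
  placing 3:e first → 252 extensions
total linear extensions = 900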